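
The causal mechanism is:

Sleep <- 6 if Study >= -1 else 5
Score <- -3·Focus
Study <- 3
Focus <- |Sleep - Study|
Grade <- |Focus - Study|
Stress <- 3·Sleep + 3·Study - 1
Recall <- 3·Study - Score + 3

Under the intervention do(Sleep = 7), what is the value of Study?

3

Under do(Sleep=7), the mechanism Sleep <- 6 if Study >= -1 else 5 is discarded; Sleep is fixed at 7.
Study is not downstream of the intervention, so its value is determined by the original equations.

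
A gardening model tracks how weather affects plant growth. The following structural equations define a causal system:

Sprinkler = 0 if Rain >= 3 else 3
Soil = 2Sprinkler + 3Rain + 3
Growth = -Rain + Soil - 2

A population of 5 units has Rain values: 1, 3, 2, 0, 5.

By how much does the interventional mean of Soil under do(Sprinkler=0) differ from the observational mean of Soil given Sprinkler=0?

do(Sprinkler=0) breaks Sprinkler's dependence on Rain. With Sprinkler=0 fixed, Soil across the units is 6, 12, 9, 3, 18, mean 9.6.
Observing Sprinkler=0 restricts to units where Sprinkler's equation naturally yields 0: Rain ∈ {3, 5}. In that subpopulation Soil = 12, 18, mean 15.
Difference = 9.6 − 15 = -5.4.

-5.4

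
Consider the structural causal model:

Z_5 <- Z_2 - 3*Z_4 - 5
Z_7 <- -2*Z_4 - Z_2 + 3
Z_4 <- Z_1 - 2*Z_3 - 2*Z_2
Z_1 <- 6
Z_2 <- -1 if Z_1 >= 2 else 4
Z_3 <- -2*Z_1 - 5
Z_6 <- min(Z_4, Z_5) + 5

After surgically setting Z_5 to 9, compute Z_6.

14

The intervention breaks the incoming arrows to Z_5: Z_5 <- Z_2 - 3*Z_4 - 5 no longer applies, and Z_5 = 9.
Z_2 = -1 if Z_1 >= 2 else 4  [with Z_1=6]  = -1
Z_3 = -2*Z_1 - 5  [with Z_1=6]  = -17
Z_4 = Z_1 - 2*Z_3 - 2*Z_2  [with Z_1=6, Z_3=-17, Z_2=-1]  = 42
Z_6 = min(Z_4, Z_5) + 5  [with Z_4=42, Z_5=9]  = 14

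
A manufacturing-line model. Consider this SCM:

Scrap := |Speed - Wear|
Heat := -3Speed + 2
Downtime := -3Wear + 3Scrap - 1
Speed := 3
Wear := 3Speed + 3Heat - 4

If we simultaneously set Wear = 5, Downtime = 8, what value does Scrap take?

The joint intervention fixes Wear = 5, Downtime = 8, removing each variable's own equation.
Scrap = |Speed - Wear|  [with Speed=3, Wear=5]  = 2

2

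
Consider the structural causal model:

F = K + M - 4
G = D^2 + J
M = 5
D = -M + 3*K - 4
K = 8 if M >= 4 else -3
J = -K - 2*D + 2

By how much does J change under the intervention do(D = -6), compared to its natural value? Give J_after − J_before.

Intervening sets D = -6 and removes its equation (D = -M + 3*K - 4).
K = 8 if M >= 4 else -3  [with M=5]  = 8
J = -K - 2*D + 2  [with K=8, D=-6]  = 6
Without intervention: K = 8 if M >= 4 else -3  [with M=5]  = 8; D = -M + 3*K - 4  [with M=5, K=8]  = 15; J = -K - 2*D + 2  [with K=8, D=15]  = -36.
Change = 6 − (-36) = 42.

42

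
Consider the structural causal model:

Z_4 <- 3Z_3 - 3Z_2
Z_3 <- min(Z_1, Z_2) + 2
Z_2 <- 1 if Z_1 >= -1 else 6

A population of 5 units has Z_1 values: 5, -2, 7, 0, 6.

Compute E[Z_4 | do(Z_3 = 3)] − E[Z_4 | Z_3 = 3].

do(Z_3=3) breaks Z_3's dependence on Z_1. With Z_3=3 fixed, Z_4 across the units is 6, -9, 6, 6, 6, mean 3.
Observing Z_3=3 restricts to units where Z_3's equation naturally yields 3: Z_1 ∈ {5, 7, 6}. In that subpopulation Z_4 = 6, 6, 6, mean 6.
Difference = 3 − 6 = -3.

-3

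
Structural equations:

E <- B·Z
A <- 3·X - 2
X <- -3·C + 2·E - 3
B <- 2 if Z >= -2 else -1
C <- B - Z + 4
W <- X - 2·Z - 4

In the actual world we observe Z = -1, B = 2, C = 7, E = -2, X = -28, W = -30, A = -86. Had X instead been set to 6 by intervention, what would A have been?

Under do(X=6), the mechanism X <- -3·C + 2·E - 3 is discarded; X is fixed at 6.
A = 3·X - 2  [with X=6]  = 16

16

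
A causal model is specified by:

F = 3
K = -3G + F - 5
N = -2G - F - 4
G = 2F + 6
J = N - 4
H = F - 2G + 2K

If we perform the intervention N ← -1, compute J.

The intervention breaks the incoming arrows to N: N = -2G - F - 4 no longer applies, and N = -1.
J = N - 4  [with N=-1]  = -5

-5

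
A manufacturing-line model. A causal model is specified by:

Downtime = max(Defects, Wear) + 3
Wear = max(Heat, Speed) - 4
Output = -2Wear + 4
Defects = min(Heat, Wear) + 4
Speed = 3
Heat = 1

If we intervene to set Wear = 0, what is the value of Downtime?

The intervention breaks the incoming arrows to Wear: Wear = max(Heat, Speed) - 4 no longer applies, and Wear = 0.
Defects = min(Heat, Wear) + 4  [with Heat=1, Wear=0]  = 4
Downtime = max(Defects, Wear) + 3  [with Defects=4, Wear=0]  = 7

7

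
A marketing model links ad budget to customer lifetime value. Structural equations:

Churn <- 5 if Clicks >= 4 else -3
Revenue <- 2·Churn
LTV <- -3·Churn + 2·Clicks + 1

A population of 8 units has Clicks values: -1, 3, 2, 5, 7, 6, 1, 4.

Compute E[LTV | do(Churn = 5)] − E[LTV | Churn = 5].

Under do(Churn=5), Churn's equation is replaced by Churn=5 for every unit. Per-unit LTV: -16, -8, -10, -4, 0, -2, -12, -6. Mean = -7.25.
Conditioning on Churn=5 selects the 4 unit(s) with Clicks ∈ {5, 7, 6, 4}. Their LTV values: -4, 0, -2, -6. Mean = -3.
Difference = -7.25 − (-3) = -4.25.

-4.25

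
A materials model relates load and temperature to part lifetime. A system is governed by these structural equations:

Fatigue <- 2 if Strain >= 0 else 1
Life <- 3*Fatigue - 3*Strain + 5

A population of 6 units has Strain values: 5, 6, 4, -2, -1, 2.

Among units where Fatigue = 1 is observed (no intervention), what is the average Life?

12.5

Conditioning on Fatigue=1 selects the 2 unit(s) with Strain ∈ {-2, -1}. Their Life values: 14, 11. Mean = 12.5.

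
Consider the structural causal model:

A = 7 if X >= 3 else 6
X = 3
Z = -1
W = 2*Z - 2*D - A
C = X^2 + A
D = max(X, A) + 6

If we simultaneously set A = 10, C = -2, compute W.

The joint intervention fixes A = 10, C = -2, removing each variable's own equation.
D = max(X, A) + 6  [with X=3, A=10]  = 16
W = 2*Z - 2*D - A  [with Z=-1, D=16, A=10]  = -44

-44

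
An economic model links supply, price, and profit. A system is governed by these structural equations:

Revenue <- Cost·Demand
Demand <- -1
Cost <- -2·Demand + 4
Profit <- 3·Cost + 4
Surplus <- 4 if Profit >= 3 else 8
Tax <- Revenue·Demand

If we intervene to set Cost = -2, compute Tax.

Under do(Cost=-2), the mechanism Cost <- -2·Demand + 4 is discarded; Cost is fixed at -2.
Revenue = Cost·Demand  [with Cost=-2, Demand=-1]  = 2
Tax = Revenue·Demand  [with Revenue=2, Demand=-1]  = -2

-2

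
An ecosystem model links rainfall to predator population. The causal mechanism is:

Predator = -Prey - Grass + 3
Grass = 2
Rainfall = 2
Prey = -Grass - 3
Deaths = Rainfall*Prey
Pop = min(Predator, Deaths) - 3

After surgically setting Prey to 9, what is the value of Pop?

-11

The intervention breaks the incoming arrows to Prey: Prey = -Grass - 3 no longer applies, and Prey = 9.
Predator = -Prey - Grass + 3  [with Prey=9, Grass=2]  = -8
Deaths = Rainfall*Prey  [with Rainfall=2, Prey=9]  = 18
Pop = min(Predator, Deaths) - 3  [with Predator=-8, Deaths=18]  = -11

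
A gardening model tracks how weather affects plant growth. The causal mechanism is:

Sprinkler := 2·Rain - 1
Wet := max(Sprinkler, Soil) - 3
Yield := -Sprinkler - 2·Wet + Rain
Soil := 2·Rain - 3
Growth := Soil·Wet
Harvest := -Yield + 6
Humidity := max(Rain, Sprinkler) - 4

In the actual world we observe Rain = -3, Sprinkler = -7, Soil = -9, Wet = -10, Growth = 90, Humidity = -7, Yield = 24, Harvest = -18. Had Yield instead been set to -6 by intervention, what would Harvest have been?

12

do(Yield=-6) replaces the equation Yield := -Sprinkler - 2·Wet + Rain with the constant Yield = -6.
Harvest = -Yield + 6  [with Yield=-6]  = 12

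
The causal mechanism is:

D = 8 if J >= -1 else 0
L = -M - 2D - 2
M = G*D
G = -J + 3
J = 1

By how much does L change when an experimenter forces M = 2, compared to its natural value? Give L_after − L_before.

Intervening sets M = 2 and removes its equation (M = G*D).
D = 8 if J >= -1 else 0  [with J=1]  = 8
L = -M - 2D - 2  [with M=2, D=8]  = -20
Without intervention: G = -J + 3  [with J=1]  = 2; D = 8 if J >= -1 else 0  [with J=1]  = 8; M = G*D  [with G=2, D=8]  = 16; L = -M - 2D - 2  [with M=16, D=8]  = -34.
Change = -20 − (-34) = 14.

14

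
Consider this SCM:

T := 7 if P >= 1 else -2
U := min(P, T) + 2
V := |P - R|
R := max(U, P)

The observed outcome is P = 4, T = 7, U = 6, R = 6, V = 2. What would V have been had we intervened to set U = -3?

do(U=-3) replaces the equation U := min(P, T) + 2 with the constant U = -3.
R = max(U, P)  [with U=-3, P=4]  = 4
V = |P - R|  [with P=4, R=4]  = 0

0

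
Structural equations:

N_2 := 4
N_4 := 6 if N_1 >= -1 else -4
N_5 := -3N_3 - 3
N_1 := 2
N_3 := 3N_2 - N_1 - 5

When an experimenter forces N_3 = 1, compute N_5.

-6

do(N_3=1) replaces the equation N_3 := 3N_2 - N_1 - 5 with the constant N_3 = 1.
N_5 = -3N_3 - 3  [with N_3=1]  = -6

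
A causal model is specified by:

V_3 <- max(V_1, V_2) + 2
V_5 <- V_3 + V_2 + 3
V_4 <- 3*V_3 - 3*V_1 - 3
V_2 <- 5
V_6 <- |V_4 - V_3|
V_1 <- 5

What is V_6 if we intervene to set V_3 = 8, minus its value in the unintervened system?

The intervention breaks the incoming arrows to V_3: V_3 <- max(V_1, V_2) + 2 no longer applies, and V_3 = 8.
V_4 = 3*V_3 - 3*V_1 - 3  [with V_3=8, V_1=5]  = 6
V_6 = |V_4 - V_3|  [with V_4=6, V_3=8]  = 2
Without intervention: V_3 = max(V_1, V_2) + 2  [with V_1=5, V_2=5]  = 7; V_4 = 3*V_3 - 3*V_1 - 3  [with V_3=7, V_1=5]  = 3; V_6 = |V_4 - V_3|  [with V_4=3, V_3=7]  = 4.
Change = 2 − 4 = -2.

-2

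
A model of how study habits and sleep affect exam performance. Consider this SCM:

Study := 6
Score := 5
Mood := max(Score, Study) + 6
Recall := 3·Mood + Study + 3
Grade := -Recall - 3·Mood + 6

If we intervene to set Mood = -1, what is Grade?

3

do(Mood=-1) replaces the equation Mood := max(Score, Study) + 6 with the constant Mood = -1.
Recall = 3·Mood + Study + 3  [with Mood=-1, Study=6]  = 6
Grade = -Recall - 3·Mood + 6  [with Recall=6, Mood=-1]  = 3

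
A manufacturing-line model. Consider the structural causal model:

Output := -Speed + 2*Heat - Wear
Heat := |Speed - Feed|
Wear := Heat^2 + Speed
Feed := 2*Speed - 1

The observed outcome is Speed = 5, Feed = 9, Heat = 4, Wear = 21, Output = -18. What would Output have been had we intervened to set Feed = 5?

-10

do(Feed=5) replaces the equation Feed := 2*Speed - 1 with the constant Feed = 5.
Heat = |Speed - Feed|  [with Speed=5, Feed=5]  = 0
Wear = Heat^2 + Speed  [with Heat=0, Speed=5]  = 5
Output = -Speed + 2*Heat - Wear  [with Speed=5, Heat=0, Wear=5]  = -10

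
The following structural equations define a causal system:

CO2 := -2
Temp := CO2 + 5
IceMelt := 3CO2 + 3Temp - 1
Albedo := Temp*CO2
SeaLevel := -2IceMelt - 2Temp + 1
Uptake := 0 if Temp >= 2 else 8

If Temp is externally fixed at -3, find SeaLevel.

39

do(Temp=-3) replaces the equation Temp := CO2 + 5 with the constant Temp = -3.
IceMelt = 3CO2 + 3Temp - 1  [with CO2=-2, Temp=-3]  = -16
SeaLevel = -2IceMelt - 2Temp + 1  [with IceMelt=-16, Temp=-3]  = 39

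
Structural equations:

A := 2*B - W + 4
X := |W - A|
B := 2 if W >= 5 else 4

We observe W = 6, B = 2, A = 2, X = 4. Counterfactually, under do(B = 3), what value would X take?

2

Under do(B=3), the mechanism B := 2 if W >= 5 else 4 is discarded; B is fixed at 3.
A = 2*B - W + 4  [with B=3, W=6]  = 4
X = |W - A|  [with W=6, A=4]  = 2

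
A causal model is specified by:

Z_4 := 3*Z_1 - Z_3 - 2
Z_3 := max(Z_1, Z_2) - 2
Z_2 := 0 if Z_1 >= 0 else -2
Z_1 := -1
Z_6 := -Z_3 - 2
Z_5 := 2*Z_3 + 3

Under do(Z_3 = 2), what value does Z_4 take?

The intervention breaks the incoming arrows to Z_3: Z_3 := max(Z_1, Z_2) - 2 no longer applies, and Z_3 = 2.
Z_4 = 3*Z_1 - Z_3 - 2  [with Z_1=-1, Z_3=2]  = -7

-7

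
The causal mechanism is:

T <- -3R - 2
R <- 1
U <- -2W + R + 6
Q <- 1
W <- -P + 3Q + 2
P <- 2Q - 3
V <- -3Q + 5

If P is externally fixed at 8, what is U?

Under do(P=8), the mechanism P <- 2Q - 3 is discarded; P is fixed at 8.
W = -P + 3Q + 2  [with P=8, Q=1]  = -3
U = -2W + R + 6  [with W=-3, R=1]  = 13

13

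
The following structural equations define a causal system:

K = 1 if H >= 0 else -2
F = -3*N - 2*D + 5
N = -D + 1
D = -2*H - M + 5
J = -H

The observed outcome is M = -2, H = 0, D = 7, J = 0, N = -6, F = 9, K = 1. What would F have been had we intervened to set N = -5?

6

The intervention breaks the incoming arrows to N: N = -D + 1 no longer applies, and N = -5.
D = -2*H - M + 5  [with H=0, M=-2]  = 7
F = -3*N - 2*D + 5  [with N=-5, D=7]  = 6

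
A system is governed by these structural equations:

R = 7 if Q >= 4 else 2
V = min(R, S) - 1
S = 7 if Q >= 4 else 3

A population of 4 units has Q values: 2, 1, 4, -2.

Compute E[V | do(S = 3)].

do(S=3) breaks S's dependence on Q. With S=3 fixed, V across the units is 1, 1, 2, 1, mean 1.25.

1.25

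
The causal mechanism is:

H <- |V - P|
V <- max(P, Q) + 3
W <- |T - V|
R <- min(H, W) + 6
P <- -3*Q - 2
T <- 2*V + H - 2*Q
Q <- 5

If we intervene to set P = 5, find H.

3

Under do(P=5), the mechanism P <- -3*Q - 2 is discarded; P is fixed at 5.
V = max(P, Q) + 3  [with P=5, Q=5]  = 8
H = |V - P|  [with V=8, P=5]  = 3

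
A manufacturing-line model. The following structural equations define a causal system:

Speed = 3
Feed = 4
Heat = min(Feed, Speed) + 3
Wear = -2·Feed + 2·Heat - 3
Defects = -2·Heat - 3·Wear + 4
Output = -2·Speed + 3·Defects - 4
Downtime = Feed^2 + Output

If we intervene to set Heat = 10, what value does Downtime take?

The intervention breaks the incoming arrows to Heat: Heat = min(Feed, Speed) + 3 no longer applies, and Heat = 10.
Wear = -2·Feed + 2·Heat - 3  [with Feed=4, Heat=10]  = 9
Defects = -2·Heat - 3·Wear + 4  [with Heat=10, Wear=9]  = -43
Output = -2·Speed + 3·Defects - 4  [with Speed=3, Defects=-43]  = -139
Downtime = Feed^2 + Output  [with Feed=4, Output=-139]  = -123

-123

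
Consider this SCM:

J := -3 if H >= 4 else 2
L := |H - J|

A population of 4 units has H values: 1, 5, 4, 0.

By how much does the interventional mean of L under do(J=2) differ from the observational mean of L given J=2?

0.5

Under do(J=2), J's equation is replaced by J=2 for every unit. Per-unit L: 1, 3, 2, 2. Mean = 2.
Conditioning on J=2 selects the 2 unit(s) with H ∈ {1, 0}. Their L values: 1, 2. Mean = 1.5.
Difference = 2 − 1.5 = 0.5.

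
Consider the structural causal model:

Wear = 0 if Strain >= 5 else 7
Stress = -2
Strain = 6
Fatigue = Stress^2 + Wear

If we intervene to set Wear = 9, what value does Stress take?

Under do(Wear=9), the mechanism Wear = 0 if Strain >= 5 else 7 is discarded; Wear is fixed at 9.
Stress is not downstream of the intervention, so its value is determined by the original equations.

-2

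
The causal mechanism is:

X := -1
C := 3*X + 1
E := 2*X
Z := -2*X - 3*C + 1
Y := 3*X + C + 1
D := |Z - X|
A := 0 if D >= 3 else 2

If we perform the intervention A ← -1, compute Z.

9

Under do(A=-1), the mechanism A := 0 if D >= 3 else 2 is discarded; A is fixed at -1.
Since Z is not a descendant of the intervened variable, it is unaffected.
C = 3*X + 1  [with X=-1]  = -2
Z = -2*X - 3*C + 1  [with X=-1, C=-2]  = 9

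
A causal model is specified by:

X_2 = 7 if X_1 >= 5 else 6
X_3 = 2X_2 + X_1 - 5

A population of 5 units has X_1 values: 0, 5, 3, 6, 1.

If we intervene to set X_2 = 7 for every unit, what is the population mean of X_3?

The intervention sets X_2=7 in all 5 units regardless of X_1. Recomputing X_3 per unit gives 9, 14, 12, 15, 10; average 12.

12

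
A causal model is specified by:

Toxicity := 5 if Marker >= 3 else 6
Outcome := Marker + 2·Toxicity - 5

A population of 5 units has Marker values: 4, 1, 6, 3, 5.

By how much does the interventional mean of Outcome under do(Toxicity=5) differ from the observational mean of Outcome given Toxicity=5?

Every unit gets Toxicity=5 under the intervention. Outcome values become 9, 6, 11, 8, 10; E[Outcome|do(Toxicity=5)] = 8.8.
Observing Toxicity=5 restricts to units where Toxicity's equation naturally yields 5: Marker ∈ {4, 6, 3, 5}. In that subpopulation Outcome = 9, 11, 8, 10, mean 9.5.
Difference = 8.8 − 9.5 = -0.7.

-0.7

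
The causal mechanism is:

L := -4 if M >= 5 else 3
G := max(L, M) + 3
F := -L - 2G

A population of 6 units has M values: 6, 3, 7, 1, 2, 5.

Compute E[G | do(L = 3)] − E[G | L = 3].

1.5

do(L=3) breaks L's dependence on M. With L=3 fixed, G across the units is 9, 6, 10, 6, 6, 8, mean 7.5.
E[G|L=3] averages over only the 3 units with L=3 (M = 3, 1, 2): G = 6, 6, 6, mean 6.
Difference = 7.5 − 6 = 1.5.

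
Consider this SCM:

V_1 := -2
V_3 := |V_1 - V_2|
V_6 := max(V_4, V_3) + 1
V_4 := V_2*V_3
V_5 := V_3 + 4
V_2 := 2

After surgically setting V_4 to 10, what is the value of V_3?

4

Under do(V_4=10), the mechanism V_4 := V_2*V_3 is discarded; V_4 is fixed at 10.
Since V_3 is not a descendant of the intervened variable, it is unaffected.
V_3 = |V_1 - V_2|  [with V_1=-2, V_2=2]  = 4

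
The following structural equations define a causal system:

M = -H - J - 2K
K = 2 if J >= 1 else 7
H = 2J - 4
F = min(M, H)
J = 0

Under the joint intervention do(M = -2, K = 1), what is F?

The joint intervention fixes M = -2, K = 1, removing each variable's own equation.
H = 2J - 4  [with J=0]  = -4
F = min(M, H)  [with M=-2, H=-4]  = -4

-4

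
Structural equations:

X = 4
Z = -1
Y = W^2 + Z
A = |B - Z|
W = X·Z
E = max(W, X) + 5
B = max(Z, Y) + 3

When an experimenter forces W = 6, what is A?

39

The intervention breaks the incoming arrows to W: W = X·Z no longer applies, and W = 6.
Y = W^2 + Z  [with W=6, Z=-1]  = 35
B = max(Z, Y) + 3  [with Z=-1, Y=35]  = 38
A = |B - Z|  [with B=38, Z=-1]  = 39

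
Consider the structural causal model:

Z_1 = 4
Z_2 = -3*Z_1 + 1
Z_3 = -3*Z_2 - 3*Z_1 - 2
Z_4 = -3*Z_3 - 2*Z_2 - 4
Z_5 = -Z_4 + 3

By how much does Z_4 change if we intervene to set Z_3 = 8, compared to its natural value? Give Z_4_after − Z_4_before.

The intervention breaks the incoming arrows to Z_3: Z_3 = -3*Z_2 - 3*Z_1 - 2 no longer applies, and Z_3 = 8.
Z_2 = -3*Z_1 + 1  [with Z_1=4]  = -11
Z_4 = -3*Z_3 - 2*Z_2 - 4  [with Z_3=8, Z_2=-11]  = -6
Without intervention: Z_2 = -3*Z_1 + 1  [with Z_1=4]  = -11; Z_3 = -3*Z_2 - 3*Z_1 - 2  [with Z_2=-11, Z_1=4]  = 19; Z_4 = -3*Z_3 - 2*Z_2 - 4  [with Z_3=19, Z_2=-11]  = -39.
Change = -6 − (-39) = 33.

33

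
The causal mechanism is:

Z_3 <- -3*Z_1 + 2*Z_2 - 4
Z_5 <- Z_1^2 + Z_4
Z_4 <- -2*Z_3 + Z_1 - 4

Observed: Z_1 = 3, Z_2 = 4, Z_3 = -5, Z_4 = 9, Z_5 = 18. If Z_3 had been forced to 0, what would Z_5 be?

do(Z_3=0) replaces the equation Z_3 <- -3*Z_1 + 2*Z_2 - 4 with the constant Z_3 = 0.
Z_4 = -2*Z_3 + Z_1 - 4  [with Z_3=0, Z_1=3]  = -1
Z_5 = Z_1^2 + Z_4  [with Z_1=3, Z_4=-1]  = 8

8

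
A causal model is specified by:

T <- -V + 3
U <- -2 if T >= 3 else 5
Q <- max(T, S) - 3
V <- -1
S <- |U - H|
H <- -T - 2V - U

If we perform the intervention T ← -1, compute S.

7

do(T=-1) replaces the equation T <- -V + 3 with the constant T = -1.
U = -2 if T >= 3 else 5  [with T=-1]  = 5
H = -T - 2V - U  [with T=-1, V=-1, U=5]  = -2
S = |U - H|  [with U=5, H=-2]  = 7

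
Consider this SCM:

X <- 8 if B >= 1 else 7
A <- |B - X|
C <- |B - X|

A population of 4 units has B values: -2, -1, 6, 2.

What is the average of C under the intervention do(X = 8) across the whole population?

Under do(X=8), X's equation is replaced by X=8 for every unit. Per-unit C: 10, 9, 2, 6. Mean = 6.75.

6.75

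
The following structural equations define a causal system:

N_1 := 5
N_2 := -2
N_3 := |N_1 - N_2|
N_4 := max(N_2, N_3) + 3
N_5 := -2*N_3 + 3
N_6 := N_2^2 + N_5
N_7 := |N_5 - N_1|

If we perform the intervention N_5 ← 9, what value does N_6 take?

The intervention breaks the incoming arrows to N_5: N_5 := -2*N_3 + 3 no longer applies, and N_5 = 9.
N_6 = N_2^2 + N_5  [with N_2=-2, N_5=9]  = 13

13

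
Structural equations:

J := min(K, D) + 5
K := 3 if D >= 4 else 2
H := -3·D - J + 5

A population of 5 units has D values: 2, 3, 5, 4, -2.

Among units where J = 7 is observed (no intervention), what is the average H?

-9.5

Observing J=7 restricts to units where J's equation naturally yields 7: D ∈ {2, 3}. In that subpopulation H = -8, -11, mean -9.5.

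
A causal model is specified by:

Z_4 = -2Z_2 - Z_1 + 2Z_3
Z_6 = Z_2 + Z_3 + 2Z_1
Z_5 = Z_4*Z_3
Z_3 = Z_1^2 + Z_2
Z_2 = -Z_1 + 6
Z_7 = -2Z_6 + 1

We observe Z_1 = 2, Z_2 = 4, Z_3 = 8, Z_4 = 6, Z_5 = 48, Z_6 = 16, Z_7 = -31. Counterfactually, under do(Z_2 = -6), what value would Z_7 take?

Under do(Z_2=-6), the mechanism Z_2 = -Z_1 + 6 is discarded; Z_2 is fixed at -6.
Z_3 = Z_1^2 + Z_2  [with Z_1=2, Z_2=-6]  = -2
Z_6 = Z_2 + Z_3 + 2Z_1  [with Z_2=-6, Z_3=-2, Z_1=2]  = -4
Z_7 = -2Z_6 + 1  [with Z_6=-4]  = 9

9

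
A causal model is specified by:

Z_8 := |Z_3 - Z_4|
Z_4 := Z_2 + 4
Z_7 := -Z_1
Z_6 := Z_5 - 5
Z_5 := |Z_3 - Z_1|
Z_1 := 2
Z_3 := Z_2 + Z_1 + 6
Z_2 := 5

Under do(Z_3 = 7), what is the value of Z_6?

The intervention breaks the incoming arrows to Z_3: Z_3 := Z_2 + Z_1 + 6 no longer applies, and Z_3 = 7.
Z_5 = |Z_3 - Z_1|  [with Z_3=7, Z_1=2]  = 5
Z_6 = Z_5 - 5  [with Z_5=5]  = 0

0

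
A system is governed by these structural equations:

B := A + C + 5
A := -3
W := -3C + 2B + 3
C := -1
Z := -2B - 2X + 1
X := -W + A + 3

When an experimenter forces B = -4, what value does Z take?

5

The intervention breaks the incoming arrows to B: B := A + C + 5 no longer applies, and B = -4.
W = -3C + 2B + 3  [with C=-1, B=-4]  = -2
X = -W + A + 3  [with W=-2, A=-3]  = 2
Z = -2B - 2X + 1  [with B=-4, X=2]  = 5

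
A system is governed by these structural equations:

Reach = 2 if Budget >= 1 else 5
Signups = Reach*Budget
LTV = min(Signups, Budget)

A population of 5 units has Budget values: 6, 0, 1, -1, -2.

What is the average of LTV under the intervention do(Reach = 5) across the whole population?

Under do(Reach=5), Reach's equation is replaced by Reach=5 for every unit. Per-unit LTV: 6, 0, 1, -5, -10. Mean = -1.6.

-1.6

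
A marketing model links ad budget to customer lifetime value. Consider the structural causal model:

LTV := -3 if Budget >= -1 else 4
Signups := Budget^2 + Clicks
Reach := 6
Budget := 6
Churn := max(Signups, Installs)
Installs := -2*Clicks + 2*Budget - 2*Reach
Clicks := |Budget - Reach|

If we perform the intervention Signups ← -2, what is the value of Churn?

The intervention breaks the incoming arrows to Signups: Signups := Budget^2 + Clicks no longer applies, and Signups = -2.
Clicks = |Budget - Reach|  [with Budget=6, Reach=6]  = 0
Installs = -2*Clicks + 2*Budget - 2*Reach  [with Clicks=0, Budget=6, Reach=6]  = 0
Churn = max(Signups, Installs)  [with Signups=-2, Installs=0]  = 0

0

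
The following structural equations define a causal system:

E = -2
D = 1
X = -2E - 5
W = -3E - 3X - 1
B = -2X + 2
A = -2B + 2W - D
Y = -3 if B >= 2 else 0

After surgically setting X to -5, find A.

15

The intervention breaks the incoming arrows to X: X = -2E - 5 no longer applies, and X = -5.
W = -3E - 3X - 1  [with E=-2, X=-5]  = 20
B = -2X + 2  [with X=-5]  = 12
A = -2B + 2W - D  [with B=12, W=20, D=1]  = 15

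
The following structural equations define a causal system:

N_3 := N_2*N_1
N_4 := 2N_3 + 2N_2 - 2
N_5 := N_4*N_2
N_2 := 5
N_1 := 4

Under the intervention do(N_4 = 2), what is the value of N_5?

10

Intervening sets N_4 = 2 and removes its equation (N_4 := 2N_3 + 2N_2 - 2).
N_5 = N_4*N_2  [with N_4=2, N_2=5]  = 10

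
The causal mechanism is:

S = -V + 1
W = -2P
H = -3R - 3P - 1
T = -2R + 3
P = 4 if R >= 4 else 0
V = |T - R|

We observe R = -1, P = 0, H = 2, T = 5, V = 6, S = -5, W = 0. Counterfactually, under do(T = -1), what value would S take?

1

Under do(T=-1), the mechanism T = -2R + 3 is discarded; T is fixed at -1.
V = |T - R|  [with T=-1, R=-1]  = 0
S = -V + 1  [with V=0]  = 1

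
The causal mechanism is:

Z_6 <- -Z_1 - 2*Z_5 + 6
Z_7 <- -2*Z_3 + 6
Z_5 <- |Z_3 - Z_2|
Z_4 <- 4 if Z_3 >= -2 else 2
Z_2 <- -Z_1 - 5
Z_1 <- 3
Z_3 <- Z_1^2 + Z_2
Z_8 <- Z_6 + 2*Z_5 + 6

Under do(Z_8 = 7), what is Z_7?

Intervening sets Z_8 = 7 and removes its equation (Z_8 <- Z_6 + 2*Z_5 + 6).
Since Z_7 is not a descendant of the intervened variable, it is unaffected.
Z_2 = -Z_1 - 5  [with Z_1=3]  = -8
Z_3 = Z_1^2 + Z_2  [with Z_1=3, Z_2=-8]  = 1
Z_7 = -2*Z_3 + 6  [with Z_3=1]  = 4

4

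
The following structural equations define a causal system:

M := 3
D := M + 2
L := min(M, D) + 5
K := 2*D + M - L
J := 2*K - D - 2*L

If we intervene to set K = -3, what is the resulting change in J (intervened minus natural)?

-16

Intervening sets K = -3 and removes its equation (K := 2*D + M - L).
D = M + 2  [with M=3]  = 5
L = min(M, D) + 5  [with M=3, D=5]  = 8
J = 2*K - D - 2*L  [with K=-3, D=5, L=8]  = -27
Without intervention: D = M + 2  [with M=3]  = 5; L = min(M, D) + 5  [with M=3, D=5]  = 8; K = 2*D + M - L  [with D=5, M=3, L=8]  = 5; J = 2*K - D - 2*L  [with K=5, D=5, L=8]  = -11.
Change = -27 − (-11) = -16.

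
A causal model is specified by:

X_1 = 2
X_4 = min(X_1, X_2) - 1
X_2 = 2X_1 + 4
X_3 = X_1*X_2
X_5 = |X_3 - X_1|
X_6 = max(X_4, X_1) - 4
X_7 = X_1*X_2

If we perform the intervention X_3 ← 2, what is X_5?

0

do(X_3=2) replaces the equation X_3 = X_1*X_2 with the constant X_3 = 2.
X_5 = |X_3 - X_1|  [with X_3=2, X_1=2]  = 0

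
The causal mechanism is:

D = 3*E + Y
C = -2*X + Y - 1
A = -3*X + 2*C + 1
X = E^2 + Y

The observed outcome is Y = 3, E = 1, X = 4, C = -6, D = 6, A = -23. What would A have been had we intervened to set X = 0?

The intervention breaks the incoming arrows to X: X = E^2 + Y no longer applies, and X = 0.
C = -2*X + Y - 1  [with X=0, Y=3]  = 2
A = -3*X + 2*C + 1  [with X=0, C=2]  = 5

5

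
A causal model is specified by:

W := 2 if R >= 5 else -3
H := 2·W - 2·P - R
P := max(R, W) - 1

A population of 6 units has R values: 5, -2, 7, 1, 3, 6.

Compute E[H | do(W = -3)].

do(W=-3) breaks W's dependence on R. With W=-3 fixed, H across the units is -19, 2, -25, -7, -13, -22, mean -14.

-14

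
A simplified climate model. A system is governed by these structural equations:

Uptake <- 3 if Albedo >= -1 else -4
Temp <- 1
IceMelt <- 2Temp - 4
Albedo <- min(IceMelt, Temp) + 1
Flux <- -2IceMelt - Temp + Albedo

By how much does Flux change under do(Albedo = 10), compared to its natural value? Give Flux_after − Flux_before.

The intervention breaks the incoming arrows to Albedo: Albedo <- min(IceMelt, Temp) + 1 no longer applies, and Albedo = 10.
IceMelt = 2Temp - 4  [with Temp=1]  = -2
Flux = -2IceMelt - Temp + Albedo  [with IceMelt=-2, Temp=1, Albedo=10]  = 13
Without intervention: IceMelt = 2Temp - 4  [with Temp=1]  = -2; Albedo = min(IceMelt, Temp) + 1  [with IceMelt=-2, Temp=1]  = -1; Flux = -2IceMelt - Temp + Albedo  [with IceMelt=-2, Temp=1, Albedo=-1]  = 2.
Change = 13 − 2 = 11.

11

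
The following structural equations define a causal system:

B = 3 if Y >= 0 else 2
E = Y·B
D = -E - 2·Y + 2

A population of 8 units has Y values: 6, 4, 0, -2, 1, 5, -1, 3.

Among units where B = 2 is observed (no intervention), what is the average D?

8

Observing B=2 restricts to units where B's equation naturally yields 2: Y ∈ {-2, -1}. In that subpopulation D = 10, 6, mean 8.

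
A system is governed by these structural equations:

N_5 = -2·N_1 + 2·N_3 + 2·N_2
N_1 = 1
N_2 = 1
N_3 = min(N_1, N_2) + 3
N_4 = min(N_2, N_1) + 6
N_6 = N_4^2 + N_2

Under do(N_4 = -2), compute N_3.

4

Under do(N_4=-2), the mechanism N_4 = min(N_2, N_1) + 6 is discarded; N_4 is fixed at -2.
Since N_3 is not a descendant of the intervened variable, it is unaffected.
N_3 = min(N_1, N_2) + 3  [with N_1=1, N_2=1]  = 4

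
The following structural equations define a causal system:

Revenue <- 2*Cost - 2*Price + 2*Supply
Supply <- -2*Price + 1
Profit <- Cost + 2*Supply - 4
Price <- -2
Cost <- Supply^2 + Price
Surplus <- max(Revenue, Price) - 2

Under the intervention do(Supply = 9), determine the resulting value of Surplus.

Under do(Supply=9), the mechanism Supply <- -2*Price + 1 is discarded; Supply is fixed at 9.
Cost = Supply^2 + Price  [with Supply=9, Price=-2]  = 79
Revenue = 2*Cost - 2*Price + 2*Supply  [with Cost=79, Price=-2, Supply=9]  = 180
Surplus = max(Revenue, Price) - 2  [with Revenue=180, Price=-2]  = 178

178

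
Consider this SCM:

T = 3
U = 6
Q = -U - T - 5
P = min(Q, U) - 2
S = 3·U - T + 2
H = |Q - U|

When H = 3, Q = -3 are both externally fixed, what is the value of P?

Under do(H = 3, Q = -3), each intervened variable's structural equation is replaced by its fixed value.
P = min(Q, U) - 2  [with Q=-3, U=6]  = -5

-5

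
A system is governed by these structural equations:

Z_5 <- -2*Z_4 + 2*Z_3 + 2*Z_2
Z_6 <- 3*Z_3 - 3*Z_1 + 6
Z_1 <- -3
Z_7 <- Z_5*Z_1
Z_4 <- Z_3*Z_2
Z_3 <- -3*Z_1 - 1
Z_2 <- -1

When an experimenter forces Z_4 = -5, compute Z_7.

-72

The intervention breaks the incoming arrows to Z_4: Z_4 <- Z_3*Z_2 no longer applies, and Z_4 = -5.
Z_3 = -3*Z_1 - 1  [with Z_1=-3]  = 8
Z_5 = -2*Z_4 + 2*Z_3 + 2*Z_2  [with Z_4=-5, Z_3=8, Z_2=-1]  = 24
Z_7 = Z_5*Z_1  [with Z_5=24, Z_1=-3]  = -72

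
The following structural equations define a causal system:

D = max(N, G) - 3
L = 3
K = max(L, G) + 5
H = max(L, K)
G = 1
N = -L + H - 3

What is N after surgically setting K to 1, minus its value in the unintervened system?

-5

do(K=1) replaces the equation K = max(L, G) + 5 with the constant K = 1.
H = max(L, K)  [with L=3, K=1]  = 3
N = -L + H - 3  [with L=3, H=3]  = -3
Without intervention: K = max(L, G) + 5  [with L=3, G=1]  = 8; H = max(L, K)  [with L=3, K=8]  = 8; N = -L + H - 3  [with L=3, H=8]  = 2.
Change = -3 − 2 = -5.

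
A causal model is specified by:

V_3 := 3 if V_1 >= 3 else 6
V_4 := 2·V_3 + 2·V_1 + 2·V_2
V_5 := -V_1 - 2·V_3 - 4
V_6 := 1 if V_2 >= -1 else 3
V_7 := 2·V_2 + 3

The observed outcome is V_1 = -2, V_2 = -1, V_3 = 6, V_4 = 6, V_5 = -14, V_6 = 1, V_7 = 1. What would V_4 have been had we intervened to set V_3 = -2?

The intervention breaks the incoming arrows to V_3: V_3 := 3 if V_1 >= 3 else 6 no longer applies, and V_3 = -2.
V_4 = 2·V_3 + 2·V_1 + 2·V_2  [with V_3=-2, V_1=-2, V_2=-1]  = -10

-10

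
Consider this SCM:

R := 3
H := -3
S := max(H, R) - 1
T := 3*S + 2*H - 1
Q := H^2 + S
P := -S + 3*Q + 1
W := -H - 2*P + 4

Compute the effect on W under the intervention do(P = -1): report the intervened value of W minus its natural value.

Intervening sets P = -1 and removes its equation (P := -S + 3*Q + 1).
W = -H - 2*P + 4  [with H=-3, P=-1]  = 9
Without intervention: S = max(H, R) - 1  [with H=-3, R=3]  = 2; Q = H^2 + S  [with H=-3, S=2]  = 11; P = -S + 3*Q + 1  [with S=2, Q=11]  = 32; W = -H - 2*P + 4  [with H=-3, P=32]  = -57.
Change = 9 − (-57) = 66.

66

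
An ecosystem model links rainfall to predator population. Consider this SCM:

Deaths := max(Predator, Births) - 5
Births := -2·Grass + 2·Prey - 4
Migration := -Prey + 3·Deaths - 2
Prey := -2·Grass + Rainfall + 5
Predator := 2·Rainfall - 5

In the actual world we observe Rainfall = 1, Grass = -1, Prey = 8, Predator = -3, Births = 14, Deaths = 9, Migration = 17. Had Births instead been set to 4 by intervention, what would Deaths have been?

-1

The intervention breaks the incoming arrows to Births: Births := -2·Grass + 2·Prey - 4 no longer applies, and Births = 4.
Predator = 2·Rainfall - 5  [with Rainfall=1]  = -3
Deaths = max(Predator, Births) - 5  [with Predator=-3, Births=4]  = -1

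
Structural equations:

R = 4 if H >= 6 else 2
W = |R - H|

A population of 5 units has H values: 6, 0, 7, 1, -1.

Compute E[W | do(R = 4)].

3.4

Every unit gets R=4 under the intervention. W values become 2, 4, 3, 3, 5; E[W|do(R=4)] = 3.4.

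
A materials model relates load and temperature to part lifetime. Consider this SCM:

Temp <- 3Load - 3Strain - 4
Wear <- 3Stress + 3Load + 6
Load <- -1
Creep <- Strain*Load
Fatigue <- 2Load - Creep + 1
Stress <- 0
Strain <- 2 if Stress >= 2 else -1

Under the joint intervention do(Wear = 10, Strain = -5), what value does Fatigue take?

Under do(Wear = 10, Strain = -5), each intervened variable's structural equation is replaced by its fixed value.
Creep = Strain*Load  [with Strain=-5, Load=-1]  = 5
Fatigue = 2Load - Creep + 1  [with Load=-1, Creep=5]  = -6

-6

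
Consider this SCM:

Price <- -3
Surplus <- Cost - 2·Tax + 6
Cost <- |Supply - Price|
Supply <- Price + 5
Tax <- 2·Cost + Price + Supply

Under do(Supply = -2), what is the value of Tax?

-3

Under do(Supply=-2), the mechanism Supply <- Price + 5 is discarded; Supply is fixed at -2.
Cost = |Supply - Price|  [with Supply=-2, Price=-3]  = 1
Tax = 2·Cost + Price + Supply  [with Cost=1, Price=-3, Supply=-2]  = -3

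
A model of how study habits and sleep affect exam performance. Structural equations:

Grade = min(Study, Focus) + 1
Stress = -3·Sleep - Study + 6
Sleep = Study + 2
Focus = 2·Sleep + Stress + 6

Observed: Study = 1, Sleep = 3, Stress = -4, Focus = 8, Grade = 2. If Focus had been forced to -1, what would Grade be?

Intervening sets Focus = -1 and removes its equation (Focus = 2·Sleep + Stress + 6).
Grade = min(Study, Focus) + 1  [with Study=1, Focus=-1]  = 0

0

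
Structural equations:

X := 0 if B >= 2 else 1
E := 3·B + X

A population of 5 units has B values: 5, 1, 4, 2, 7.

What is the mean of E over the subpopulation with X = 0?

13.5

Observing X=0 restricts to units where X's equation naturally yields 0: B ∈ {5, 4, 2, 7}. In that subpopulation E = 15, 12, 6, 21, mean 13.5.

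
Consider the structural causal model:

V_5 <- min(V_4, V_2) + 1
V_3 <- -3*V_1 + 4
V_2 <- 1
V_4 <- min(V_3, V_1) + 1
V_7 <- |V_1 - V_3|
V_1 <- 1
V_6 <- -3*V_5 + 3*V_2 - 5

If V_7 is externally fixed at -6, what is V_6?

Intervening sets V_7 = -6 and removes its equation (V_7 <- |V_1 - V_3|).
Since V_6 is not a descendant of the intervened variable, it is unaffected.
V_3 = -3*V_1 + 4  [with V_1=1]  = 1
V_4 = min(V_3, V_1) + 1  [with V_3=1, V_1=1]  = 2
V_5 = min(V_4, V_2) + 1  [with V_4=2, V_2=1]  = 2
V_6 = -3*V_5 + 3*V_2 - 5  [with V_5=2, V_2=1]  = -8

-8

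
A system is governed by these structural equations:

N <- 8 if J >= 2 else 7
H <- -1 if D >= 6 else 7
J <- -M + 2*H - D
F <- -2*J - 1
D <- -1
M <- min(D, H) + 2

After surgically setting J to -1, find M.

Under do(J=-1), the mechanism J <- -M + 2*H - D is discarded; J is fixed at -1.
Since M is not a descendant of the intervened variable, it is unaffected.
H = -1 if D >= 6 else 7  [with D=-1]  = 7
M = min(D, H) + 2  [with D=-1, H=7]  = 1

1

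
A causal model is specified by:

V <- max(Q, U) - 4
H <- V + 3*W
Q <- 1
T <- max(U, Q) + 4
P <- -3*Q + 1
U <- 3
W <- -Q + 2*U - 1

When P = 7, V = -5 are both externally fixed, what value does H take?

7

Under do(P = 7, V = -5), each intervened variable's structural equation is replaced by its fixed value.
W = -Q + 2*U - 1  [with Q=1, U=3]  = 4
H = V + 3*W  [with V=-5, W=4]  = 7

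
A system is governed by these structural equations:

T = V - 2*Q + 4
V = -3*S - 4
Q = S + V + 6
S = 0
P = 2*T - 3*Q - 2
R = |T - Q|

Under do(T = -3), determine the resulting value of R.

5

Under do(T=-3), the mechanism T = V - 2*Q + 4 is discarded; T is fixed at -3.
V = -3*S - 4  [with S=0]  = -4
Q = S + V + 6  [with S=0, V=-4]  = 2
R = |T - Q|  [with T=-3, Q=2]  = 5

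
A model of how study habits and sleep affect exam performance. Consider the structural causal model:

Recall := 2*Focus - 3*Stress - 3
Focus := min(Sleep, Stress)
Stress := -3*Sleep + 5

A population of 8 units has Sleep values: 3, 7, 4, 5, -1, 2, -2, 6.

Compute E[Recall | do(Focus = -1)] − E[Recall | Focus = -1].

22.5

Every unit gets Focus=-1 under the intervention. Recall values become 7, 43, 16, 25, -29, -2, -38, 34; E[Recall|do(Focus=-1)] = 7.
E[Recall|Focus=-1] averages over only the 2 units with Focus=-1 (Sleep = -1, 2): Recall = -29, -2, mean -15.5.
Difference = 7 − (-15.5) = 22.5.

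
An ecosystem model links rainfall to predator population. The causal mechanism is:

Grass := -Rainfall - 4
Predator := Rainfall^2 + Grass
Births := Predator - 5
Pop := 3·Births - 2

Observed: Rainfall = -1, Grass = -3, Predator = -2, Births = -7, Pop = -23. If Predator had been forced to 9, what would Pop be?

do(Predator=9) replaces the equation Predator := Rainfall^2 + Grass with the constant Predator = 9.
Births = Predator - 5  [with Predator=9]  = 4
Pop = 3·Births - 2  [with Births=4]  = 10

10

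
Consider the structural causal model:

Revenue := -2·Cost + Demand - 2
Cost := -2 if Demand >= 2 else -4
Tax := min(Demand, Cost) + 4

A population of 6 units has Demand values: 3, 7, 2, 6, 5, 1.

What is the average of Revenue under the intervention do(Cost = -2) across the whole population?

Under do(Cost=-2), Cost's equation is replaced by Cost=-2 for every unit. Per-unit Revenue: 5, 9, 4, 8, 7, 3. Mean = 6.

6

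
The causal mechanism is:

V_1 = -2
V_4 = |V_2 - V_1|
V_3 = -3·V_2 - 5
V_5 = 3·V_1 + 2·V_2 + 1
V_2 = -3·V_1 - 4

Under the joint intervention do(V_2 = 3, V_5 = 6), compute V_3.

Under do(V_2 = 3, V_5 = 6), each intervened variable's structural equation is replaced by its fixed value.
V_3 = -3·V_2 - 5  [with V_2=3]  = -14

-14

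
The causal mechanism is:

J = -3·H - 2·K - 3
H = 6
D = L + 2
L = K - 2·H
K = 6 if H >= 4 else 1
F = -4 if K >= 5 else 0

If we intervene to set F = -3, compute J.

Under do(F=-3), the mechanism F = -4 if K >= 5 else 0 is discarded; F is fixed at -3.
Since J is not a descendant of the intervened variable, it is unaffected.
K = 6 if H >= 4 else 1  [with H=6]  = 6
J = -3·H - 2·K - 3  [with H=6, K=6]  = -33

-33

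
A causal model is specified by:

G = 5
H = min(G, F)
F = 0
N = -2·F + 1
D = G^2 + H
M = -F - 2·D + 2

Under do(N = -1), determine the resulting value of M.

The intervention breaks the incoming arrows to N: N = -2·F + 1 no longer applies, and N = -1.
Since M is not a descendant of the intervened variable, it is unaffected.
H = min(G, F)  [with G=5, F=0]  = 0
D = G^2 + H  [with G=5, H=0]  = 25
M = -F - 2·D + 2  [with F=0, D=25]  = -48

-48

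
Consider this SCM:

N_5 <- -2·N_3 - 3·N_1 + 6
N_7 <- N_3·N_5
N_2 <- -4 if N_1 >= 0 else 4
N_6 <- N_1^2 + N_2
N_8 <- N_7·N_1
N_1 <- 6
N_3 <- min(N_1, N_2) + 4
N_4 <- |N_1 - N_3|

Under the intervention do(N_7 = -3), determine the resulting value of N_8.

-18

do(N_7=-3) replaces the equation N_7 <- N_3·N_5 with the constant N_7 = -3.
N_8 = N_7·N_1  [with N_7=-3, N_1=6]  = -18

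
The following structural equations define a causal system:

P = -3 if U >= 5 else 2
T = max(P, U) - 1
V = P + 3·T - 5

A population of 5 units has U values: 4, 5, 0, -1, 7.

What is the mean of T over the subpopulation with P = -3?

E[T|P=-3] averages over only the 2 units with P=-3 (U = 5, 7): T = 4, 6, mean 5.

5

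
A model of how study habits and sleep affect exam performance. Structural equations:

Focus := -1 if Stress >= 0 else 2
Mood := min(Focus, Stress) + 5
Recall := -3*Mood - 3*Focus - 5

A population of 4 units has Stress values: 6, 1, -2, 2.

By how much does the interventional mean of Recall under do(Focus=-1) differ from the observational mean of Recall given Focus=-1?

Every unit gets Focus=-1 under the intervention. Recall values become -14, -14, -11, -14; E[Recall|do(Focus=-1)] = -13.25.
Conditioning on Focus=-1 selects the 3 unit(s) with Stress ∈ {6, 1, 2}. Their Recall values: -14, -14, -14. Mean = -14.
Difference = -13.25 − (-14) = 0.75.

0.75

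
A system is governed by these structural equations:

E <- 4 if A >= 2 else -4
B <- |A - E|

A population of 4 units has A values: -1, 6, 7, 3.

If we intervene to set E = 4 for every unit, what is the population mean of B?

The intervention sets E=4 in all 4 units regardless of A. Recomputing B per unit gives 5, 2, 3, 1; average 2.75.

2.75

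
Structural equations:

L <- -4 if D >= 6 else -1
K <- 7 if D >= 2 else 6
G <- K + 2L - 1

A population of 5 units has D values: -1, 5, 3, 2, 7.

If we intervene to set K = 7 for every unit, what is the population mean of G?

2.8

do(K=7) breaks K's dependence on D. With K=7 fixed, G across the units is 4, 4, 4, 4, -2, mean 2.8.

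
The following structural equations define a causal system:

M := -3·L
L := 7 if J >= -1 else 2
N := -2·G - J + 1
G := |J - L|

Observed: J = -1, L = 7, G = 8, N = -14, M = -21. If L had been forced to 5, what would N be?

Under do(L=5), the mechanism L := 7 if J >= -1 else 2 is discarded; L is fixed at 5.
G = |J - L|  [with J=-1, L=5]  = 6
N = -2·G - J + 1  [with G=6, J=-1]  = -10

-10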